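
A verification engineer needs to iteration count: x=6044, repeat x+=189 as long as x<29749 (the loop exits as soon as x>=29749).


Step 1: x goes from 6044 toward 29749 by 189; the body runs while x<29749, so iterations = ceil((bound-start)/step)
Step 2: Distance=23705
Step 3: ceil(23705/189)=126

126


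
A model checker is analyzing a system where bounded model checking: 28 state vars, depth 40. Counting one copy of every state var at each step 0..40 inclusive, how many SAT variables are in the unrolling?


BMC unrolls to depth k, creating one copy of each state var for steps 0..k.
Step count = 40 + 1 = 41 (steps 0 through 40)
Vars per step = 28
Total = 28 * 41 = 1148

1148


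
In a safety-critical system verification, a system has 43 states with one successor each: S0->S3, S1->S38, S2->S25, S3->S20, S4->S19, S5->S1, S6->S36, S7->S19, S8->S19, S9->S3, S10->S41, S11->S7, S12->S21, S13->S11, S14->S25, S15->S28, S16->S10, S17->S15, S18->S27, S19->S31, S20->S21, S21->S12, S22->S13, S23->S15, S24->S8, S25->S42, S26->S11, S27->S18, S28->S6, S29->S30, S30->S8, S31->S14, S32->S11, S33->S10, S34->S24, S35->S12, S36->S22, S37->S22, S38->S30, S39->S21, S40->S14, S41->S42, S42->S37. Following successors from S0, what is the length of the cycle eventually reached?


Trace from S0 until a state repeats:
  S0 -> S3 -> S20 -> S21 -> S12 -> S21
S21 first seen at step 3, revisited at step 5.
Cycle length = 5 - 3 = 2

2


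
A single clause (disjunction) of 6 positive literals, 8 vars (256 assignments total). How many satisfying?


Step 1: Total=2^8=256
Step 2: Unsat when all 6 false: 2^2=4
Step 3: Sat=256-4=252

252


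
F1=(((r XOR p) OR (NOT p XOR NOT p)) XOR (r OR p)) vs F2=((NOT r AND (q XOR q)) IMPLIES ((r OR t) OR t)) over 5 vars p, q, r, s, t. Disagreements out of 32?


F1 = (((r XOR p) OR (NOT p XOR NOT p)) XOR (r OR p))
F2 = ((NOT r AND (q XOR q)) IMPLIES ((r OR t) OR t))
Evaluate both on each of 32 rows (bits = p,q,r,s,t):
  row 0 [00000]: F1=0 F2=1 (differ) -> 1
  row 1 [00001]: F1=0 F2=1 (differ) -> 1
  row 2 [00010]: F1=0 F2=1 (differ) -> 1
  row 3 [00011]: F1=0 F2=1 (differ) -> 1
  row 4 [00100]: F1=0 F2=1 (differ) -> 1
  row 5 [00101]: F1=0 F2=1 (differ) -> 1
  row 6 [00110]: F1=0 F2=1 (differ) -> 1
  row 7 [00111]: F1=0 F2=1 (differ) -> 1
  row 8 [01000]: F1=0 F2=1 (differ) -> 1
  row 9 [01001]: F1=0 F2=1 (differ) -> 1
  row 10 [01010]: F1=0 F2=1 (differ) -> 1
  row 11 [01011]: F1=0 F2=1 (differ) -> 1
  row 12 [01100]: F1=0 F2=1 (differ) -> 1
  row 13 [01101]: F1=0 F2=1 (differ) -> 1
  row 14 [01110]: F1=0 F2=1 (differ) -> 1
  row 15 [01111]: F1=0 F2=1 (differ) -> 1
  row 16 [10000]: F1=0 F2=1 (differ) -> 1
  row 17 [10001]: F1=0 F2=1 (differ) -> 1
  row 18 [10010]: F1=0 F2=1 (differ) -> 1
  row 19 [10011]: F1=0 F2=1 (differ) -> 1
  row 20 [10100]: F1=1 F2=1 -> 0
  row 21 [10101]: F1=1 F2=1 -> 0
  row 22 [10110]: F1=1 F2=1 -> 0
  row 23 [10111]: F1=1 F2=1 -> 0
  row 24 [11000]: F1=0 F2=1 (differ) -> 1
  row 25 [11001]: F1=0 F2=1 (differ) -> 1
  row 26 [11010]: F1=0 F2=1 (differ) -> 1
  row 27 [11011]: F1=0 F2=1 (differ) -> 1
  row 28 [11100]: F1=1 F2=1 -> 0
  row 29 [11101]: F1=1 F2=1 -> 0
  row 30 [11110]: F1=1 F2=1 -> 0
  row 31 [11111]: F1=1 F2=1 -> 0
Full result column, 8 rows per line (p,q fixed per line; r,s,t runs 000..111 left to right):
  rows 0-7 [p,q=00]: 11111111  (ones: 8)
  rows 8-15 [p,q=01]: 11111111  (ones: 8)
  rows 16-23 [p,q=10]: 11110000  (ones: 4)
  rows 24-31 [p,q=11]: 11110000  (ones: 4)
Disagreements = 8+8+4+4 = 24

24


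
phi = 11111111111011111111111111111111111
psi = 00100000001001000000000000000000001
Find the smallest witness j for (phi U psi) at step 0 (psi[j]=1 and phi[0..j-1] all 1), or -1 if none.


(phi U psi) at 0: need smallest j with psi[j]=1 and phi[i]=1 for all i in [0,j).
Scan from step 0:
  step 0: phi=1, psi=0 -> continue
  step 1: phi=1, psi=0 -> continue
  step 2: psi=1 and phi held for [0,2) -> witness found
Witness step = 2

2


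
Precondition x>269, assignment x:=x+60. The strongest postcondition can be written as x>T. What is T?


Formula: sp(P, x:=E) = exists old_x. (x = E[old_x/x]) AND P[old_x/x] (old_x is the value of x before the assignment; eliminate old_x by solving x = E[old_x/x] for old_x)
Step 1: Precondition P: x>269, i.e. old_x > 269
Step 2: Assignment gives x = old_x + 60, so old_x = x - 60
Step 3: Substitute into P: x - 60 > 269
Step 4: Simplify: x > 269+60 = 329

329


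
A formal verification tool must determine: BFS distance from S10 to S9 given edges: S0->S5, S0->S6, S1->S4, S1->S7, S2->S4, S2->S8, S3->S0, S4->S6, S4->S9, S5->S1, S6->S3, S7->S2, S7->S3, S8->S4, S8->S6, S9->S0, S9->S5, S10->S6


BFS layer-by-layer from S10:
  dist 0: {S10}
  dist 1: {S6}
  dist 2: {S3}
  dist 3: {S0}
  dist 4: {S5}
  dist 5: {S1}
  dist 6: {S4, S7}
  dist 7: {S2, S9}
  -> S9 reached at distance 7
Shortest path length = 7

7


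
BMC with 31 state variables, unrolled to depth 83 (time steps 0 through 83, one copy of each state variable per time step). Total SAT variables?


BMC unrolls to depth k, creating one copy of each state var for steps 0..k.
Step count = 83 + 1 = 84 (steps 0 through 83)
Vars per step = 31
Total = 31 * 84 = 2604

2604


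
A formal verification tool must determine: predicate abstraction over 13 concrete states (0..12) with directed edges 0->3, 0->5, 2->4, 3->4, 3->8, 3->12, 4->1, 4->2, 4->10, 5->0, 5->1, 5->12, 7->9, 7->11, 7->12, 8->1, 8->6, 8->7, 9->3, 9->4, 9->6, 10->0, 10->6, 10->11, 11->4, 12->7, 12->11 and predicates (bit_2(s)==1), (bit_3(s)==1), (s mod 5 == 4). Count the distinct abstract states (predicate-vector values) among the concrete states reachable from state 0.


BFS from 0:
Concrete reachable: {0, 1, 2, 3, 4, 5, 6, 7, 8, 9, 10, 11, 12}
Abstract via predicates (bit_2(s)==1), (bit_3(s)==1), (s mod 5 == 4):
  (0,0,0) <- {0, 1, 2, 3}
  (0,1,0) <- {8, 10, 11}
  (0,1,1) <- {9}
  (1,0,0) <- {5, 6, 7}
  (1,0,1) <- {4}
  (1,1,0) <- {12}
Distinct abstract states = 6

6


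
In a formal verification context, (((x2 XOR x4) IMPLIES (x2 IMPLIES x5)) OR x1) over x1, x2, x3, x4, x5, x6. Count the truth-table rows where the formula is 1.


Formula: (((x2 XOR x4) IMPLIES (x2 IMPLIES x5)) OR x1) over 6 vars (64 rows)
Evaluate each row (x1, x2, x3, x4, x5, x6 as bits, MSB first):
  row 0 [000000]: (((0 XOR 0) IMPLIES (0 IMPLIES 0)) OR 0) -> 1
  row 1 [000001]: (((0 XOR 0) IMPLIES (0 IMPLIES 0)) OR 0) -> 1
  row 2 [000010]: (((0 XOR 0) IMPLIES (0 IMPLIES 1)) OR 0) -> 1
  row 3 [000011]: (((0 XOR 0) IMPLIES (0 IMPLIES 1)) OR 0) -> 1
  row 4 [000100]: (((0 XOR 1) IMPLIES (0 IMPLIES 0)) OR 0) -> 1
  (every remaining row is evaluated the same way; all 64 results are listed next)
Full result column, 8 rows per line (x1,x2,x3 fixed per line; x4,x5,x6 runs 000..111 left to right):
  rows 0-7 [x1,x2,x3=000]: 11111111  (ones: 8)
  rows 8-15 [x1,x2,x3=001]: 11111111  (ones: 8)
  rows 16-23 [x1,x2,x3=010]: 00111111  (ones: 6)
  rows 24-31 [x1,x2,x3=011]: 00111111  (ones: 6)
  rows 32-39 [x1,x2,x3=100]: 11111111  (ones: 8)
  rows 40-47 [x1,x2,x3=101]: 11111111  (ones: 8)
  rows 48-55 [x1,x2,x3=110]: 11111111  (ones: 8)
  rows 56-63 [x1,x2,x3=111]: 11111111  (ones: 8)
Count of 1-rows = 8+8+6+6+8+8+8+8 = 60

60


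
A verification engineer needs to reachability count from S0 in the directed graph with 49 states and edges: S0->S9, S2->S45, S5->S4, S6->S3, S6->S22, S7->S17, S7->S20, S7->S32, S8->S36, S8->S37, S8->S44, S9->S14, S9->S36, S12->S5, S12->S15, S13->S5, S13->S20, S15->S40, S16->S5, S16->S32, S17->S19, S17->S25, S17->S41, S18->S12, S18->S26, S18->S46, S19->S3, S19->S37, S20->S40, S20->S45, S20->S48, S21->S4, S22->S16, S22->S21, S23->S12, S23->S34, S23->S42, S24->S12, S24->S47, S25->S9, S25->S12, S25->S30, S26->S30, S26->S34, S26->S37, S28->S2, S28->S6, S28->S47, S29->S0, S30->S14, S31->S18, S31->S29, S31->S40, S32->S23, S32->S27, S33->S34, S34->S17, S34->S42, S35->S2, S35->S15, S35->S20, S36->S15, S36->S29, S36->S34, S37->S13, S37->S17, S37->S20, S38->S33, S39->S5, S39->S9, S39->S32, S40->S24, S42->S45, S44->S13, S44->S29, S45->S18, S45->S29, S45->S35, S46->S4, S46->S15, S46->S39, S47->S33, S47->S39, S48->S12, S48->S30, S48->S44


BFS from S0:
  layer 0: {S0}
  layer 1: {S9}
  layer 2: {S14, S36}
  layer 3: {S15, S29, S34}
  layer 4: {S17, S40, S42}
  layer 5: {S19, S24, S25, S41, S45}
  layer 6: {S3, S12, S18, S30, S35, S37, S47}
  layer 7: {S2, S5, S13, S20, S26, S33, S39, S46}
  layer 8: {S4, S32, S48}
  layer 9: {S23, S27, S44}
Reachable set: {S0, S2, S3, S4, S5, S9, S12, S13, S14, S15, S17, S18, S19, S20, S23, S24, S25, S26, S27, S29, S30, S32, S33, S34, S35, S36, S37, S39, S40, S41, S42, S44, S45, S46, S47, S48}
Count = 36

36


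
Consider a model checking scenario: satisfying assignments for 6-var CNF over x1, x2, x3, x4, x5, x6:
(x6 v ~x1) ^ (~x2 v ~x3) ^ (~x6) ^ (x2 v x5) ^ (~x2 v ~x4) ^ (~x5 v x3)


CNF with 6 clauses over 6 vars (64 assignments).
An assignment satisfies CNF iff every clause has >=1 true literal.
Check each row (bits = x1,x2,x3,x4,x5,x6; clause T/F shown):
  row 0 [000000]: clauses=TTTFTT -> 0
  row 1 [000001]: clauses=TTFFTT -> 0
  row 2 [000010]: clauses=TTTTTF -> 0
  row 3 [000011]: clauses=TTFTTF -> 0
  row 4 [000100]: clauses=TTTFTT -> 0
  (every remaining row is evaluated the same way; all 64 results are listed next)
Full result column, 8 rows per line (x1,x2,x3 fixed per line; x4,x5,x6 runs 000..111 left to right):
  rows 0-7 [x1,x2,x3=000]: 00000000  (ones: 0)
  rows 8-15 [x1,x2,x3=001]: 00100010  (ones: 2)
  rows 16-23 [x1,x2,x3=010]: 10000000  (ones: 1)
  rows 24-31 [x1,x2,x3=011]: 00000000  (ones: 0)
  rows 32-39 [x1,x2,x3=100]: 00000000  (ones: 0)
  rows 40-47 [x1,x2,x3=101]: 00000000  (ones: 0)
  rows 48-55 [x1,x2,x3=110]: 00000000  (ones: 0)
  rows 56-63 [x1,x2,x3=111]: 00000000  (ones: 0)
Satisfying assignments = 0+2+1+0+0+0+0+0 = 3

3


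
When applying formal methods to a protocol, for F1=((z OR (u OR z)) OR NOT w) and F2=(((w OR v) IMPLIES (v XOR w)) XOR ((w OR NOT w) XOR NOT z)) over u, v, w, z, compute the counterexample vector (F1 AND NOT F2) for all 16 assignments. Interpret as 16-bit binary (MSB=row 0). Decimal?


F1 = ((z OR (u OR z)) OR NOT w)
F2 = (((w OR v) IMPLIES (v XOR w)) XOR ((w OR NOT w) XOR NOT z))
Counterexample to F1=>F2 is where F1=1 and F2=0.
Evaluate each row (bits = u,v,w,z, MSB first):
  row 0 [0000]: F1=1 F2=1 -> F1&~F2 -> 0
  row 1 [0001]: F1=1 F2=0 -> F1&~F2 -> 1
  row 2 [0010]: F1=0 F2=1 -> F1&~F2 -> 0
  row 3 [0011]: F1=1 F2=0 -> F1&~F2 -> 1
  row 4 [0100]: F1=1 F2=1 -> F1&~F2 -> 0
  row 5 [0101]: F1=1 F2=0 -> F1&~F2 -> 1
  row 6 [0110]: F1=0 F2=0 -> F1&~F2 -> 0
  row 7 [0111]: F1=1 F2=1 -> F1&~F2 -> 0
  row 8 [1000]: F1=1 F2=1 -> F1&~F2 -> 0
  row 9 [1001]: F1=1 F2=0 -> F1&~F2 -> 1
  row 10 [1010]: F1=1 F2=1 -> F1&~F2 -> 0
  row 11 [1011]: F1=1 F2=0 -> F1&~F2 -> 1
  row 12 [1100]: F1=1 F2=1 -> F1&~F2 -> 0
  row 13 [1101]: F1=1 F2=0 -> F1&~F2 -> 1
  row 14 [1110]: F1=1 F2=0 -> F1&~F2 -> 1
  row 15 [1111]: F1=1 F2=1 -> F1&~F2 -> 0
Full result column, 4 rows per line (u,v fixed per line; w,z runs 00..11 left to right):
  rows 0-3 [u,v=00]: 0101  = hex 5
  rows 4-7 [u,v=01]: 0100  = hex 4
  rows 8-11 [u,v=10]: 0101  = hex 5
  rows 12-15 [u,v=11]: 0110  = hex 6
Counterexample vector (row 0 .. row 15) = 0101010001010110
Output column grouped in 4s = 0101 0100 0101 0110 = 0x5456
Convert to decimal digit by digit (value = value*16 + digit):
  5 -> 5
  5*16 + 4 = 84
  84*16 + 5 = 1349
  1349*16 + 6 = 21590
Decimal = 21590

21590


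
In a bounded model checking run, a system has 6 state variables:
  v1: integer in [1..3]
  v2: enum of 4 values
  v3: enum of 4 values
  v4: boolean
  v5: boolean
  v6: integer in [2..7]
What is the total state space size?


State space = product of domain sizes of all variables.
Domain sizes:
  v1 (integer in [1..3]): 3
  v2 (enum of 4 values): 4
  v3 (enum of 4 values): 4
  v4 (boolean): 2
  v5 (boolean): 2
  v6 (integer in [2..7]): 6
Product = 3 * 4 * 4 * 2 * 2 * 6 = 1152

1152


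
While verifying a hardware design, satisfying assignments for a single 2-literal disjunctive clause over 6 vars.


Step 1: Total=2^6=64
Step 2: Unsat when all 2 false: 2^4=16
Step 3: Sat=64-16=48

48


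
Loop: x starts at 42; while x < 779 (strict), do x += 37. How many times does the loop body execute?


Step 1: x goes from 42 toward 779 by 37; the body runs while x<779, so iterations = ceil((bound-start)/step)
Step 2: Distance=737
Step 3: ceil(737/37)=20

20


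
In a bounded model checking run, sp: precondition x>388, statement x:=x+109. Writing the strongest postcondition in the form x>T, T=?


Formula: sp(P, x:=E) = exists old_x. (x = E[old_x/x]) AND P[old_x/x] (old_x is the value of x before the assignment; eliminate old_x by solving x = E[old_x/x] for old_x)
Step 1: Precondition P: x>388, i.e. old_x > 388
Step 2: Assignment gives x = old_x + 109, so old_x = x - 109
Step 3: Substitute into P: x - 109 > 388
Step 4: Simplify: x > 388+109 = 497

497


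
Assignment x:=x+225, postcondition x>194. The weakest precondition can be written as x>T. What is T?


Formula: wp(x:=E, P) = P[E/x] (substitute E for x in postcondition)
Step 1: Postcondition: x>194
Step 2: Substitute x+225 for x: x+225>194
Step 3: Solve for x: x > 194-225 = -31

-31


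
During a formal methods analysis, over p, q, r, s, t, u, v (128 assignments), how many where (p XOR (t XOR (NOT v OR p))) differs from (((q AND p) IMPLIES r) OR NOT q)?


F1 = (p XOR (t XOR (NOT v OR p)))
F2 = (((q AND p) IMPLIES r) OR NOT q)
Evaluate both on each of 128 rows (bits = p,q,r,s,t,u,v):
  row 0 [0000000]: F1=1 F2=1 -> 0
  row 1 [0000001]: F1=0 F2=1 (differ) -> 1
  row 2 [0000010]: F1=1 F2=1 -> 0
  row 3 [0000011]: F1=0 F2=1 (differ) -> 1
  row 4 [0000100]: F1=0 F2=1 (differ) -> 1
  (every remaining row is evaluated the same way; all 128 results are listed next)
Full result column, 8 rows per line (p,q,r,s fixed per line; t,u,v runs 000..111 left to right):
  rows 0-7 [p,q,r,s=0000]: 01011010  (ones: 4)
  rows 8-15 [p,q,r,s=0001]: 01011010  (ones: 4)
  rows 16-23 [p,q,r,s=0010]: 01011010  (ones: 4)
  rows 24-31 [p,q,r,s=0011]: 01011010  (ones: 4)
  rows 32-39 [p,q,r,s=0100]: 01011010  (ones: 4)
  rows 40-47 [p,q,r,s=0101]: 01011010  (ones: 4)
  rows 48-55 [p,q,r,s=0110]: 01011010  (ones: 4)
  rows 56-63 [p,q,r,s=0111]: 01011010  (ones: 4)
  rows 64-71 [p,q,r,s=1000]: 11110000  (ones: 4)
  rows 72-79 [p,q,r,s=1001]: 11110000  (ones: 4)
  rows 80-87 [p,q,r,s=1010]: 11110000  (ones: 4)
  rows 88-95 [p,q,r,s=1011]: 11110000  (ones: 4)
  rows 96-103 [p,q,r,s=1100]: 00001111  (ones: 4)
  rows 104-111 [p,q,r,s=1101]: 00001111  (ones: 4)
  rows 112-119 [p,q,r,s=1110]: 11110000  (ones: 4)
  rows 120-127 [p,q,r,s=1111]: 11110000  (ones: 4)
Disagreements = 4+4+4+4+4+4+4+4+4+4+4+4+4+4+4+4 = 64

64


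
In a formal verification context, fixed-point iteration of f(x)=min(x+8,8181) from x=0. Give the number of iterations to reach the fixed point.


Step 1: x=0, cap=8181, increment=8
Step 2: x grows by 8 each step until capped at 8181; fixed point is x=8181
Step 3: iterations = ceil(8181/8) = 1023

1023


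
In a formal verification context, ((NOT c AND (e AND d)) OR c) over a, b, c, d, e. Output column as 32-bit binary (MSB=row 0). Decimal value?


Formula: ((NOT c AND (e AND d)) OR c) over a, b, c, d, e (32 rows)
Evaluate each row (bits = a,b,c,d,e, MSB first):
  row 0 [00000]: ((NOT 0 AND (0 AND 0)) OR 0) -> 0
  row 1 [00001]: ((NOT 0 AND (1 AND 0)) OR 0) -> 0
  row 2 [00010]: ((NOT 0 AND (0 AND 1)) OR 0) -> 0
  row 3 [00011]: ((NOT 0 AND (1 AND 1)) OR 0) -> 1
  row 4 [00100]: ((NOT 1 AND (0 AND 0)) OR 1) -> 1
  row 5 [00101]: ((NOT 1 AND (1 AND 0)) OR 1) -> 1
  row 6 [00110]: ((NOT 1 AND (0 AND 1)) OR 1) -> 1
  row 7 [00111]: ((NOT 1 AND (1 AND 1)) OR 1) -> 1
  row 8 [01000]: ((NOT 0 AND (0 AND 0)) OR 0) -> 0
  row 9 [01001]: ((NOT 0 AND (1 AND 0)) OR 0) -> 0
  row 10 [01010]: ((NOT 0 AND (0 AND 1)) OR 0) -> 0
  row 11 [01011]: ((NOT 0 AND (1 AND 1)) OR 0) -> 1
  row 12 [01100]: ((NOT 1 AND (0 AND 0)) OR 1) -> 1
  row 13 [01101]: ((NOT 1 AND (1 AND 0)) OR 1) -> 1
  row 14 [01110]: ((NOT 1 AND (0 AND 1)) OR 1) -> 1
  row 15 [01111]: ((NOT 1 AND (1 AND 1)) OR 1) -> 1
  row 16 [10000]: ((NOT 0 AND (0 AND 0)) OR 0) -> 0
  row 17 [10001]: ((NOT 0 AND (1 AND 0)) OR 0) -> 0
  row 18 [10010]: ((NOT 0 AND (0 AND 1)) OR 0) -> 0
  row 19 [10011]: ((NOT 0 AND (1 AND 1)) OR 0) -> 1
  row 20 [10100]: ((NOT 1 AND (0 AND 0)) OR 1) -> 1
  row 21 [10101]: ((NOT 1 AND (1 AND 0)) OR 1) -> 1
  row 22 [10110]: ((NOT 1 AND (0 AND 1)) OR 1) -> 1
  row 23 [10111]: ((NOT 1 AND (1 AND 1)) OR 1) -> 1
  row 24 [11000]: ((NOT 0 AND (0 AND 0)) OR 0) -> 0
  row 25 [11001]: ((NOT 0 AND (1 AND 0)) OR 0) -> 0
  row 26 [11010]: ((NOT 0 AND (0 AND 1)) OR 0) -> 0
  row 27 [11011]: ((NOT 0 AND (1 AND 1)) OR 0) -> 1
  row 28 [11100]: ((NOT 1 AND (0 AND 0)) OR 1) -> 1
  row 29 [11101]: ((NOT 1 AND (1 AND 0)) OR 1) -> 1
  row 30 [11110]: ((NOT 1 AND (0 AND 1)) OR 1) -> 1
  row 31 [11111]: ((NOT 1 AND (1 AND 1)) OR 1) -> 1
Full result column, 4 rows per line (a,b,c fixed per line; d,e runs 00..11 left to right):
  rows 0-3 [a,b,c=000]: 0001  = hex 1
  rows 4-7 [a,b,c=001]: 1111  = hex F
  rows 8-11 [a,b,c=010]: 0001  = hex 1
  rows 12-15 [a,b,c=011]: 1111  = hex F
  rows 16-19 [a,b,c=100]: 0001  = hex 1
  rows 20-23 [a,b,c=101]: 1111  = hex F
  rows 24-27 [a,b,c=110]: 0001  = hex 1
  rows 28-31 [a,b,c=111]: 1111  = hex F
Output column (row 0 .. row 31) = 00011111000111110001111100011111
Output column grouped in 4s = 0001 1111 0001 1111 0001 1111 0001 1111 = 0x1F1F1F1F
Convert to decimal digit by digit (value = value*16 + digit):
  1 -> 1
  1*16 + 15 (F) = 31
  31*16 + 1 = 497
  497*16 + 15 (F) = 7967
  7967*16 + 1 = 127473
  127473*16 + 15 (F) = 2039583
  2039583*16 + 1 = 32633329
  32633329*16 + 15 (F) = 522133279
Decimal = 522133279

522133279


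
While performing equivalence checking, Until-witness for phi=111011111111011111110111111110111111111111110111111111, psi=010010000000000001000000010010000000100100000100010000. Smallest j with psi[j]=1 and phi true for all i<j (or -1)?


(phi U psi) at 0: need smallest j with psi[j]=1 and phi[i]=1 for all i in [0,j).
Scan from step 0:
  step 0: phi=1, psi=0 -> continue
  step 1: psi=1 and phi held for [0,1) -> witness found
Witness step = 1

1


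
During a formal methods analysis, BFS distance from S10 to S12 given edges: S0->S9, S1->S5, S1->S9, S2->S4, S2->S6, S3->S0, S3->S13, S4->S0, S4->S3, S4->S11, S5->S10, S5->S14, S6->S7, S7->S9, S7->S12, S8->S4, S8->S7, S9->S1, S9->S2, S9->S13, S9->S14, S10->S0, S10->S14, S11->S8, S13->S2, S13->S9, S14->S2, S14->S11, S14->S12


BFS layer-by-layer from S10:
  dist 0: {S10}
  dist 1: {S0, S14}
  dist 2: {S2, S9, S11, S12}
  -> S12 reached at distance 2
Shortest path length = 2

2


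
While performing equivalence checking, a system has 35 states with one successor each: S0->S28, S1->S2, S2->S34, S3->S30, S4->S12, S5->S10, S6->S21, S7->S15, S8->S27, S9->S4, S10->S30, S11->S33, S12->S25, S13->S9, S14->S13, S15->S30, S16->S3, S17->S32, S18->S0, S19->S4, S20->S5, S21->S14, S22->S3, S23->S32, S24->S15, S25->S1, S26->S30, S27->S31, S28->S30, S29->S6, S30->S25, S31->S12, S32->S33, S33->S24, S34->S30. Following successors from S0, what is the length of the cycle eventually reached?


Trace from S0 until a state repeats:
  S0 -> S28 -> S30 -> S25 -> S1 -> S2 -> S34 -> S30
S30 first seen at step 2, revisited at step 7.
Cycle length = 7 - 2 = 5

5


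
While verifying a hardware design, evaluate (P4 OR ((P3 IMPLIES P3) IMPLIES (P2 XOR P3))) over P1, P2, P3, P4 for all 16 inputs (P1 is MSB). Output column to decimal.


Formula: (P4 OR ((P3 IMPLIES P3) IMPLIES (P2 XOR P3))) over P1, P2, P3, P4 (16 rows)
Evaluate each row (bits = P1,P2,P3,P4, MSB first):
  row 0 [0000]: (0 OR ((0 IMPLIES 0) IMPLIES (0 XOR 0))) -> 0
  row 1 [0001]: (1 OR ((0 IMPLIES 0) IMPLIES (0 XOR 0))) -> 1
  row 2 [0010]: (0 OR ((1 IMPLIES 1) IMPLIES (0 XOR 1))) -> 1
  row 3 [0011]: (1 OR ((1 IMPLIES 1) IMPLIES (0 XOR 1))) -> 1
  row 4 [0100]: (0 OR ((0 IMPLIES 0) IMPLIES (1 XOR 0))) -> 1
  row 5 [0101]: (1 OR ((0 IMPLIES 0) IMPLIES (1 XOR 0))) -> 1
  row 6 [0110]: (0 OR ((1 IMPLIES 1) IMPLIES (1 XOR 1))) -> 0
  row 7 [0111]: (1 OR ((1 IMPLIES 1) IMPLIES (1 XOR 1))) -> 1
  row 8 [1000]: (0 OR ((0 IMPLIES 0) IMPLIES (0 XOR 0))) -> 0
  row 9 [1001]: (1 OR ((0 IMPLIES 0) IMPLIES (0 XOR 0))) -> 1
  row 10 [1010]: (0 OR ((1 IMPLIES 1) IMPLIES (0 XOR 1))) -> 1
  row 11 [1011]: (1 OR ((1 IMPLIES 1) IMPLIES (0 XOR 1))) -> 1
  row 12 [1100]: (0 OR ((0 IMPLIES 0) IMPLIES (1 XOR 0))) -> 1
  row 13 [1101]: (1 OR ((0 IMPLIES 0) IMPLIES (1 XOR 0))) -> 1
  row 14 [1110]: (0 OR ((1 IMPLIES 1) IMPLIES (1 XOR 1))) -> 0
  row 15 [1111]: (1 OR ((1 IMPLIES 1) IMPLIES (1 XOR 1))) -> 1
Full result column, 4 rows per line (P1,P2 fixed per line; P3,P4 runs 00..11 left to right):
  rows 0-3 [P1,P2=00]: 0111  = hex 7
  rows 4-7 [P1,P2=01]: 1101  = hex D
  rows 8-11 [P1,P2=10]: 0111  = hex 7
  rows 12-15 [P1,P2=11]: 1101  = hex D
Output column (row 0 .. row 15) = 0111110101111101
Output column grouped in 4s = 0111 1101 0111 1101 = 0x7D7D
Convert to decimal digit by digit (value = value*16 + digit):
  7 -> 7
  7*16 + 13 (D) = 125
  125*16 + 7 = 2007
  2007*16 + 13 (D) = 32125
Decimal = 32125

32125


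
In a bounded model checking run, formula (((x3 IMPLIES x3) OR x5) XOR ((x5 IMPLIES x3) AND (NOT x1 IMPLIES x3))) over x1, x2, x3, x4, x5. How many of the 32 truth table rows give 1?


Formula: (((x3 IMPLIES x3) OR x5) XOR ((x5 IMPLIES x3) AND (NOT x1 IMPLIES x3))) over 5 vars (32 rows)
Evaluate each row (x1, x2, x3, x4, x5 as bits, MSB first):
  row 0 [00000]: (((0 IMPLIES 0) OR 0) XOR ((0 IMPLIES 0) AND (NOT 0 IMPLIES 0))) -> 1
  row 1 [00001]: (((0 IMPLIES 0) OR 1) XOR ((1 IMPLIES 0) AND (NOT 0 IMPLIES 0))) -> 1
  row 2 [00010]: (((0 IMPLIES 0) OR 0) XOR ((0 IMPLIES 0) AND (NOT 0 IMPLIES 0))) -> 1
  row 3 [00011]: (((0 IMPLIES 0) OR 1) XOR ((1 IMPLIES 0) AND (NOT 0 IMPLIES 0))) -> 1
  row 4 [00100]: (((1 IMPLIES 1) OR 0) XOR ((0 IMPLIES 1) AND (NOT 0 IMPLIES 1))) -> 0
  row 5 [00101]: (((1 IMPLIES 1) OR 1) XOR ((1 IMPLIES 1) AND (NOT 0 IMPLIES 1))) -> 0
  row 6 [00110]: (((1 IMPLIES 1) OR 0) XOR ((0 IMPLIES 1) AND (NOT 0 IMPLIES 1))) -> 0
  row 7 [00111]: (((1 IMPLIES 1) OR 1) XOR ((1 IMPLIES 1) AND (NOT 0 IMPLIES 1))) -> 0
  row 8 [01000]: (((0 IMPLIES 0) OR 0) XOR ((0 IMPLIES 0) AND (NOT 0 IMPLIES 0))) -> 1
  row 9 [01001]: (((0 IMPLIES 0) OR 1) XOR ((1 IMPLIES 0) AND (NOT 0 IMPLIES 0))) -> 1
  row 10 [01010]: (((0 IMPLIES 0) OR 0) XOR ((0 IMPLIES 0) AND (NOT 0 IMPLIES 0))) -> 1
  row 11 [01011]: (((0 IMPLIES 0) OR 1) XOR ((1 IMPLIES 0) AND (NOT 0 IMPLIES 0))) -> 1
  row 12 [01100]: (((1 IMPLIES 1) OR 0) XOR ((0 IMPLIES 1) AND (NOT 0 IMPLIES 1))) -> 0
  row 13 [01101]: (((1 IMPLIES 1) OR 1) XOR ((1 IMPLIES 1) AND (NOT 0 IMPLIES 1))) -> 0
  row 14 [01110]: (((1 IMPLIES 1) OR 0) XOR ((0 IMPLIES 1) AND (NOT 0 IMPLIES 1))) -> 0
  row 15 [01111]: (((1 IMPLIES 1) OR 1) XOR ((1 IMPLIES 1) AND (NOT 0 IMPLIES 1))) -> 0
  row 16 [10000]: (((0 IMPLIES 0) OR 0) XOR ((0 IMPLIES 0) AND (NOT 1 IMPLIES 0))) -> 0
  row 17 [10001]: (((0 IMPLIES 0) OR 1) XOR ((1 IMPLIES 0) AND (NOT 1 IMPLIES 0))) -> 1
  row 18 [10010]: (((0 IMPLIES 0) OR 0) XOR ((0 IMPLIES 0) AND (NOT 1 IMPLIES 0))) -> 0
  row 19 [10011]: (((0 IMPLIES 0) OR 1) XOR ((1 IMPLIES 0) AND (NOT 1 IMPLIES 0))) -> 1
  row 20 [10100]: (((1 IMPLIES 1) OR 0) XOR ((0 IMPLIES 1) AND (NOT 1 IMPLIES 1))) -> 0
  row 21 [10101]: (((1 IMPLIES 1) OR 1) XOR ((1 IMPLIES 1) AND (NOT 1 IMPLIES 1))) -> 0
  row 22 [10110]: (((1 IMPLIES 1) OR 0) XOR ((0 IMPLIES 1) AND (NOT 1 IMPLIES 1))) -> 0
  row 23 [10111]: (((1 IMPLIES 1) OR 1) XOR ((1 IMPLIES 1) AND (NOT 1 IMPLIES 1))) -> 0
  row 24 [11000]: (((0 IMPLIES 0) OR 0) XOR ((0 IMPLIES 0) AND (NOT 1 IMPLIES 0))) -> 0
  row 25 [11001]: (((0 IMPLIES 0) OR 1) XOR ((1 IMPLIES 0) AND (NOT 1 IMPLIES 0))) -> 1
  row 26 [11010]: (((0 IMPLIES 0) OR 0) XOR ((0 IMPLIES 0) AND (NOT 1 IMPLIES 0))) -> 0
  row 27 [11011]: (((0 IMPLIES 0) OR 1) XOR ((1 IMPLIES 0) AND (NOT 1 IMPLIES 0))) -> 1
  row 28 [11100]: (((1 IMPLIES 1) OR 0) XOR ((0 IMPLIES 1) AND (NOT 1 IMPLIES 1))) -> 0
  row 29 [11101]: (((1 IMPLIES 1) OR 1) XOR ((1 IMPLIES 1) AND (NOT 1 IMPLIES 1))) -> 0
  row 30 [11110]: (((1 IMPLIES 1) OR 0) XOR ((0 IMPLIES 1) AND (NOT 1 IMPLIES 1))) -> 0
  row 31 [11111]: (((1 IMPLIES 1) OR 1) XOR ((1 IMPLIES 1) AND (NOT 1 IMPLIES 1))) -> 0
Full result column, 8 rows per line (x1,x2 fixed per line; x3,x4,x5 runs 000..111 left to right):
  rows 0-7 [x1,x2=00]: 11110000  (ones: 4)
  rows 8-15 [x1,x2=01]: 11110000  (ones: 4)
  rows 16-23 [x1,x2=10]: 01010000  (ones: 2)
  rows 24-31 [x1,x2=11]: 01010000  (ones: 2)
Count of 1-rows = 4+4+2+2 = 12

12


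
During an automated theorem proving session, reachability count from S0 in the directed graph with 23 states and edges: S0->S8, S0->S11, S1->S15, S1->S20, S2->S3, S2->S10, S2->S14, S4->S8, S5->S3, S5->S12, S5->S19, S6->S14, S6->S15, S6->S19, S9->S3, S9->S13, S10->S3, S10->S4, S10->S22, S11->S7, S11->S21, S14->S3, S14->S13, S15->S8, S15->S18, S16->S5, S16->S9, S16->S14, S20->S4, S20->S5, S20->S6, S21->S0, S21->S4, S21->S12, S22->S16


BFS from S0:
  layer 0: {S0}
  layer 1: {S8, S11}
  layer 2: {S7, S21}
  layer 3: {S4, S12}
Reachable set: {S0, S4, S7, S8, S11, S12, S21}
Count = 7

7


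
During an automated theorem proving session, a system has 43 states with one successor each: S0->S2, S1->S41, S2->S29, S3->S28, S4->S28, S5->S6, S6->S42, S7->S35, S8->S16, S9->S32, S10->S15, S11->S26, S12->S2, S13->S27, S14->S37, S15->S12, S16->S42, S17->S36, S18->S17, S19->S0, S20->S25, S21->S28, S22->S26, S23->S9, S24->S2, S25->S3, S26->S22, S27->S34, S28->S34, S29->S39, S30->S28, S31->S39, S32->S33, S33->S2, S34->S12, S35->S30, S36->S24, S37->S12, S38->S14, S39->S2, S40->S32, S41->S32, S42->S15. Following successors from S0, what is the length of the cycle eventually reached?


Trace from S0 until a state repeats:
  S0 -> S2 -> S29 -> S39 -> S2
S2 first seen at step 1, revisited at step 4.
Cycle length = 4 - 1 = 3

3


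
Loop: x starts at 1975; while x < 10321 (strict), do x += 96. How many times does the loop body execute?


Step 1: x goes from 1975 toward 10321 by 96; the body runs while x<10321, so iterations = ceil((bound-start)/step)
Step 2: Distance=8346
Step 3: ceil(8346/96)=87

87


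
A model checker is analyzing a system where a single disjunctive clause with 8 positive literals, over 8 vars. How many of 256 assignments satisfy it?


Step 1: Total=2^8=256
Step 2: Unsat when all 8 false: 2^0=1
Step 3: Sat=256-1=255

255


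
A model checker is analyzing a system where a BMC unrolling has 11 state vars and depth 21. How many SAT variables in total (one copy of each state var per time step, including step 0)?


BMC unrolls to depth k, creating one copy of each state var for steps 0..k.
Step count = 21 + 1 = 22 (steps 0 through 21)
Vars per step = 11
Total = 11 * 22 = 242

242


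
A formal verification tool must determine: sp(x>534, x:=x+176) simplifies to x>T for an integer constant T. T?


Formula: sp(P, x:=E) = exists old_x. (x = E[old_x/x]) AND P[old_x/x] (old_x is the value of x before the assignment; eliminate old_x by solving x = E[old_x/x] for old_x)
Step 1: Precondition P: x>534, i.e. old_x > 534
Step 2: Assignment gives x = old_x + 176, so old_x = x - 176
Step 3: Substitute into P: x - 176 > 534
Step 4: Simplify: x > 534+176 = 710

710


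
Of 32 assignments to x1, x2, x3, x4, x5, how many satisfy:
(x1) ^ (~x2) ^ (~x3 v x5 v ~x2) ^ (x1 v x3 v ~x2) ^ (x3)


CNF with 5 clauses over 5 vars (32 assignments).
An assignment satisfies CNF iff every clause has >=1 true literal.
Check each row (bits = x1,x2,x3,x4,x5; clause T/F shown):
  row 0 [00000]: clauses=FTTTF -> 0
  row 1 [00001]: clauses=FTTTF -> 0
  row 2 [00010]: clauses=FTTTF -> 0
  row 3 [00011]: clauses=FTTTF -> 0
  row 4 [00100]: clauses=FTTTT -> 0
  row 5 [00101]: clauses=FTTTT -> 0
  row 6 [00110]: clauses=FTTTT -> 0
  row 7 [00111]: clauses=FTTTT -> 0
  row 8 [01000]: clauses=FFTFF -> 0
  row 9 [01001]: clauses=FFTFF -> 0
  row 10 [01010]: clauses=FFTFF -> 0
  row 11 [01011]: clauses=FFTFF -> 0
  row 12 [01100]: clauses=FFFTT -> 0
  row 13 [01101]: clauses=FFTTT -> 0
  row 14 [01110]: clauses=FFFTT -> 0
  row 15 [01111]: clauses=FFTTT -> 0
  row 16 [10000]: clauses=TTTTF -> 0
  row 17 [10001]: clauses=TTTTF -> 0
  row 18 [10010]: clauses=TTTTF -> 0
  row 19 [10011]: clauses=TTTTF -> 0
  row 20 [10100]: clauses=TTTTT -> 1
  row 21 [10101]: clauses=TTTTT -> 1
  row 22 [10110]: clauses=TTTTT -> 1
  row 23 [10111]: clauses=TTTTT -> 1
  row 24 [11000]: clauses=TFTTF -> 0
  row 25 [11001]: clauses=TFTTF -> 0
  row 26 [11010]: clauses=TFTTF -> 0
  row 27 [11011]: clauses=TFTTF -> 0
  row 28 [11100]: clauses=TFFTT -> 0
  row 29 [11101]: clauses=TFTTT -> 0
  row 30 [11110]: clauses=TFFTT -> 0
  row 31 [11111]: clauses=TFTTT -> 0
Full result column, 8 rows per line (x1,x2 fixed per line; x3,x4,x5 runs 000..111 left to right):
  rows 0-7 [x1,x2=00]: 00000000  (ones: 0)
  rows 8-15 [x1,x2=01]: 00000000  (ones: 0)
  rows 16-23 [x1,x2=10]: 00001111  (ones: 4)
  rows 24-31 [x1,x2=11]: 00000000  (ones: 0)
Satisfying assignments = 0+0+4+0 = 4

4


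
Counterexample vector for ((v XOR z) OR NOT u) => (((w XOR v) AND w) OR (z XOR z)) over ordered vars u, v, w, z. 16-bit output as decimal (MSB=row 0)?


F1 = ((v XOR z) OR NOT u)
F2 = (((w XOR v) AND w) OR (z XOR z))
Counterexample to F1=>F2 is where F1=1 and F2=0.
Evaluate each row (bits = u,v,w,z, MSB first):
  row 0 [0000]: F1=1 F2=0 -> F1&~F2 -> 1
  row 1 [0001]: F1=1 F2=0 -> F1&~F2 -> 1
  row 2 [0010]: F1=1 F2=1 -> F1&~F2 -> 0
  row 3 [0011]: F1=1 F2=1 -> F1&~F2 -> 0
  row 4 [0100]: F1=1 F2=0 -> F1&~F2 -> 1
  row 5 [0101]: F1=1 F2=0 -> F1&~F2 -> 1
  row 6 [0110]: F1=1 F2=0 -> F1&~F2 -> 1
  row 7 [0111]: F1=1 F2=0 -> F1&~F2 -> 1
  row 8 [1000]: F1=0 F2=0 -> F1&~F2 -> 0
  row 9 [1001]: F1=1 F2=0 -> F1&~F2 -> 1
  row 10 [1010]: F1=0 F2=1 -> F1&~F2 -> 0
  row 11 [1011]: F1=1 F2=1 -> F1&~F2 -> 0
  row 12 [1100]: F1=1 F2=0 -> F1&~F2 -> 1
  row 13 [1101]: F1=0 F2=0 -> F1&~F2 -> 0
  row 14 [1110]: F1=1 F2=0 -> F1&~F2 -> 1
  row 15 [1111]: F1=0 F2=0 -> F1&~F2 -> 0
Full result column, 4 rows per line (u,v fixed per line; w,z runs 00..11 left to right):
  rows 0-3 [u,v=00]: 1100  = hex C
  rows 4-7 [u,v=01]: 1111  = hex F
  rows 8-11 [u,v=10]: 0100  = hex 4
  rows 12-15 [u,v=11]: 1010  = hex A
Counterexample vector (row 0 .. row 15) = 1100111101001010
Output column grouped in 4s = 1100 1111 0100 1010 = 0xCF4A
Convert to decimal digit by digit (value = value*16 + digit):
  C -> 12
  12*16 + 15 (F) = 207
  207*16 + 4 = 3316
  3316*16 + 10 (A) = 53066
Decimal = 53066

53066


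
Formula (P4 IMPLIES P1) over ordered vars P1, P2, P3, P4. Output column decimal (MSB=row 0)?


Formula: (P4 IMPLIES P1) over P1, P2, P3, P4 (16 rows)
Evaluate each row (bits = P1,P2,P3,P4, MSB first):
  row 0 [0000]: (0 IMPLIES 0) -> 1
  row 1 [0001]: (1 IMPLIES 0) -> 0
  row 2 [0010]: (0 IMPLIES 0) -> 1
  row 3 [0011]: (1 IMPLIES 0) -> 0
  row 4 [0100]: (0 IMPLIES 0) -> 1
  row 5 [0101]: (1 IMPLIES 0) -> 0
  row 6 [0110]: (0 IMPLIES 0) -> 1
  row 7 [0111]: (1 IMPLIES 0) -> 0
  row 8 [1000]: (0 IMPLIES 1) -> 1
  row 9 [1001]: (1 IMPLIES 1) -> 1
  row 10 [1010]: (0 IMPLIES 1) -> 1
  row 11 [1011]: (1 IMPLIES 1) -> 1
  row 12 [1100]: (0 IMPLIES 1) -> 1
  row 13 [1101]: (1 IMPLIES 1) -> 1
  row 14 [1110]: (0 IMPLIES 1) -> 1
  row 15 [1111]: (1 IMPLIES 1) -> 1
Full result column, 4 rows per line (P1,P2 fixed per line; P3,P4 runs 00..11 left to right):
  rows 0-3 [P1,P2=00]: 1010  = hex A
  rows 4-7 [P1,P2=01]: 1010  = hex A
  rows 8-11 [P1,P2=10]: 1111  = hex F
  rows 12-15 [P1,P2=11]: 1111  = hex F
Output column (row 0 .. row 15) = 1010101011111111
Output column grouped in 4s = 1010 1010 1111 1111 = 0xAAFF
Convert to decimal digit by digit (value = value*16 + digit):
  A -> 10
  10*16 + 10 (A) = 170
  170*16 + 15 (F) = 2735
  2735*16 + 15 (F) = 43775
Decimal = 43775

43775


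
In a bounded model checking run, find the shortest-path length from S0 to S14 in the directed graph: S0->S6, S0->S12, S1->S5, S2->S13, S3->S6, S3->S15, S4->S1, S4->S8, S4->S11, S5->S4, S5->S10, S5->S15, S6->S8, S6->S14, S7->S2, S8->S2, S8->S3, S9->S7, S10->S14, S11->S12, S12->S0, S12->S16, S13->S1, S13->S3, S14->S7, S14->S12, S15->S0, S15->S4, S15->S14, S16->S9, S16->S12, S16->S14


BFS layer-by-layer from S0:
  dist 0: {S0}
  dist 1: {S6, S12}
  dist 2: {S8, S14, S16}
  -> S14 reached at distance 2
Shortest path length = 2

2


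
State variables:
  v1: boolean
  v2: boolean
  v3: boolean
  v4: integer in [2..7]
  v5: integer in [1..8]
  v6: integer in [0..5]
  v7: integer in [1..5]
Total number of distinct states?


State space = product of domain sizes of all variables.
Domain sizes:
  v1 (boolean): 2
  v2 (boolean): 2
  v3 (boolean): 2
  v4 (integer in [2..7]): 6
  v5 (integer in [1..8]): 8
  v6 (integer in [0..5]): 6
  v7 (integer in [1..5]): 5
Product = 2 * 2 * 2 * 6 * 8 * 6 * 5 = 11520

11520


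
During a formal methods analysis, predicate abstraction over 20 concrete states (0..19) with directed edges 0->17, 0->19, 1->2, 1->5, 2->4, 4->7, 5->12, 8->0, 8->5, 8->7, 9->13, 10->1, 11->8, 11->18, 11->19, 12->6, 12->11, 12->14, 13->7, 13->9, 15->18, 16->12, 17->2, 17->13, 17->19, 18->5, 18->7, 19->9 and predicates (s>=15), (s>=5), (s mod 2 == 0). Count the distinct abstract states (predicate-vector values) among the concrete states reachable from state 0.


BFS from 0:
Concrete reachable: {0, 2, 4, 7, 9, 13, 17, 19}
Abstract via predicates (s>=15), (s>=5), (s mod 2 == 0):
  (0,0,1) <- {0, 2, 4}
  (0,1,0) <- {7, 9, 13}
  (1,1,0) <- {17, 19}
Distinct abstract states = 3

3


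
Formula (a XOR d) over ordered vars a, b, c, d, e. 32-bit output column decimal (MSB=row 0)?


Formula: (a XOR d) over a, b, c, d, e (32 rows)
Evaluate each row (bits = a,b,c,d,e, MSB first):
  row 0 [00000]: (0 XOR 0) -> 0
  row 1 [00001]: (0 XOR 0) -> 0
  row 2 [00010]: (0 XOR 1) -> 1
  row 3 [00011]: (0 XOR 1) -> 1
  row 4 [00100]: (0 XOR 0) -> 0
  row 5 [00101]: (0 XOR 0) -> 0
  row 6 [00110]: (0 XOR 1) -> 1
  row 7 [00111]: (0 XOR 1) -> 1
  row 8 [01000]: (0 XOR 0) -> 0
  row 9 [01001]: (0 XOR 0) -> 0
  row 10 [01010]: (0 XOR 1) -> 1
  row 11 [01011]: (0 XOR 1) -> 1
  row 12 [01100]: (0 XOR 0) -> 0
  row 13 [01101]: (0 XOR 0) -> 0
  row 14 [01110]: (0 XOR 1) -> 1
  row 15 [01111]: (0 XOR 1) -> 1
  row 16 [10000]: (1 XOR 0) -> 1
  row 17 [10001]: (1 XOR 0) -> 1
  row 18 [10010]: (1 XOR 1) -> 0
  row 19 [10011]: (1 XOR 1) -> 0
  row 20 [10100]: (1 XOR 0) -> 1
  row 21 [10101]: (1 XOR 0) -> 1
  row 22 [10110]: (1 XOR 1) -> 0
  row 23 [10111]: (1 XOR 1) -> 0
  row 24 [11000]: (1 XOR 0) -> 1
  row 25 [11001]: (1 XOR 0) -> 1
  row 26 [11010]: (1 XOR 1) -> 0
  row 27 [11011]: (1 XOR 1) -> 0
  row 28 [11100]: (1 XOR 0) -> 1
  row 29 [11101]: (1 XOR 0) -> 1
  row 30 [11110]: (1 XOR 1) -> 0
  row 31 [11111]: (1 XOR 1) -> 0
Full result column, 4 rows per line (a,b,c fixed per line; d,e runs 00..11 left to right):
  rows 0-3 [a,b,c=000]: 0011  = hex 3
  rows 4-7 [a,b,c=001]: 0011  = hex 3
  rows 8-11 [a,b,c=010]: 0011  = hex 3
  rows 12-15 [a,b,c=011]: 0011  = hex 3
  rows 16-19 [a,b,c=100]: 1100  = hex C
  rows 20-23 [a,b,c=101]: 1100  = hex C
  rows 24-27 [a,b,c=110]: 1100  = hex C
  rows 28-31 [a,b,c=111]: 1100  = hex C
Output column (row 0 .. row 31) = 00110011001100111100110011001100
Output column grouped in 4s = 0011 0011 0011 0011 1100 1100 1100 1100 = 0x3333CCCC
Convert to decimal digit by digit (value = value*16 + digit):
  3 -> 3
  3*16 + 3 = 51
  51*16 + 3 = 819
  819*16 + 3 = 13107
  13107*16 + 12 (C) = 209724
  209724*16 + 12 (C) = 3355596
  3355596*16 + 12 (C) = 53689548
  53689548*16 + 12 (C) = 859032780
Decimal = 859032780

859032780


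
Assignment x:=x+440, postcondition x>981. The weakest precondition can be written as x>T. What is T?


Formula: wp(x:=E, P) = P[E/x] (substitute E for x in postcondition)
Step 1: Postcondition: x>981
Step 2: Substitute x+440 for x: x+440>981
Step 3: Solve for x: x > 981-440 = 541

541


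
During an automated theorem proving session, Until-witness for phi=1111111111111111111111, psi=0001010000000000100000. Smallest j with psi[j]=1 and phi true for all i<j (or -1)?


(phi U psi) at 0: need smallest j with psi[j]=1 and phi[i]=1 for all i in [0,j).
Scan from step 0:
  step 0: phi=1, psi=0 -> continue
  step 1: phi=1, psi=0 -> continue
  step 2: phi=1, psi=0 -> continue
  step 3: psi=1 and phi held for [0,3) -> witness found
Witness step = 3

3


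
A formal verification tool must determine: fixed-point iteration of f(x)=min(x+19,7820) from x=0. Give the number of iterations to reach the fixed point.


Step 1: x=0, cap=7820, increment=19
Step 2: x grows by 19 each step until capped at 7820; fixed point is x=7820
Step 3: iterations = ceil(7820/19) = 412

412


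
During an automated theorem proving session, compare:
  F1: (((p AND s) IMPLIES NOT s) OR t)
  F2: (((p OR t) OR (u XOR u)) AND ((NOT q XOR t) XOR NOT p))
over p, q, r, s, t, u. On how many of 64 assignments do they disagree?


F1 = (((p AND s) IMPLIES NOT s) OR t)
F2 = (((p OR t) OR (u XOR u)) AND ((NOT q XOR t) XOR NOT p))
Evaluate both on each of 64 rows (bits = p,q,r,s,t,u):
  row 0 [000000]: F1=1 F2=0 (differ) -> 1
  row 1 [000001]: F1=1 F2=0 (differ) -> 1
  row 2 [000010]: F1=1 F2=1 -> 0
  row 3 [000011]: F1=1 F2=1 -> 0
  row 4 [000100]: F1=1 F2=0 (differ) -> 1
  (every remaining row is evaluated the same way; all 64 results are listed next)
Full result column, 8 rows per line (p,q,r fixed per line; s,t,u runs 000..111 left to right):
  rows 0-7 [p,q,r=000]: 11001100  (ones: 4)
  rows 8-15 [p,q,r=001]: 11001100  (ones: 4)
  rows 16-23 [p,q,r=010]: 11111111  (ones: 8)
  rows 24-31 [p,q,r=011]: 11111111  (ones: 8)
  rows 32-39 [p,q,r=100]: 00111111  (ones: 6)
  rows 40-47 [p,q,r=101]: 00111111  (ones: 6)
  rows 48-55 [p,q,r=110]: 11000000  (ones: 2)
  rows 56-63 [p,q,r=111]: 11000000  (ones: 2)
Disagreements = 4+4+8+8+6+6+2+2 = 40

40


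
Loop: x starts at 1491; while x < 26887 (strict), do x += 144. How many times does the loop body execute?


Step 1: x goes from 1491 toward 26887 by 144; the body runs while x<26887, so iterations = ceil((bound-start)/step)
Step 2: Distance=25396
Step 3: ceil(25396/144)=177

177


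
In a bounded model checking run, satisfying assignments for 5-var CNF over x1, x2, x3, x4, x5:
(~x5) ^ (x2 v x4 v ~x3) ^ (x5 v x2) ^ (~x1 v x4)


CNF with 4 clauses over 5 vars (32 assignments).
An assignment satisfies CNF iff every clause has >=1 true literal.
Check each row (bits = x1,x2,x3,x4,x5; clause T/F shown):
  row 0 [00000]: clauses=TTFT -> 0
  row 1 [00001]: clauses=FTTT -> 0
  row 2 [00010]: clauses=TTFT -> 0
  row 3 [00011]: clauses=FTTT -> 0
  row 4 [00100]: clauses=TFFT -> 0
  row 5 [00101]: clauses=FFTT -> 0
  row 6 [00110]: clauses=TTFT -> 0
  row 7 [00111]: clauses=FTTT -> 0
  row 8 [01000]: clauses=TTTT -> 1
  row 9 [01001]: clauses=FTTT -> 0
  row 10 [01010]: clauses=TTTT -> 1
  row 11 [01011]: clauses=FTTT -> 0
  row 12 [01100]: clauses=TTTT -> 1
  row 13 [01101]: clauses=FTTT -> 0
  row 14 [01110]: clauses=TTTT -> 1
  row 15 [01111]: clauses=FTTT -> 0
  row 16 [10000]: clauses=TTFF -> 0
  row 17 [10001]: clauses=FTTF -> 0
  row 18 [10010]: clauses=TTFT -> 0
  row 19 [10011]: clauses=FTTT -> 0
  row 20 [10100]: clauses=TFFF -> 0
  row 21 [10101]: clauses=FFTF -> 0
  row 22 [10110]: clauses=TTFT -> 0
  row 23 [10111]: clauses=FTTT -> 0
  row 24 [11000]: clauses=TTTF -> 0
  row 25 [11001]: clauses=FTTF -> 0
  row 26 [11010]: clauses=TTTT -> 1
  row 27 [11011]: clauses=FTTT -> 0
  row 28 [11100]: clauses=TTTF -> 0
  row 29 [11101]: clauses=FTTF -> 0
  row 30 [11110]: clauses=TTTT -> 1
  row 31 [11111]: clauses=FTTT -> 0
Full result column, 8 rows per line (x1,x2 fixed per line; x3,x4,x5 runs 000..111 left to right):
  rows 0-7 [x1,x2=00]: 00000000  (ones: 0)
  rows 8-15 [x1,x2=01]: 10101010  (ones: 4)
  rows 16-23 [x1,x2=10]: 00000000  (ones: 0)
  rows 24-31 [x1,x2=11]: 00100010  (ones: 2)
Satisfying assignments = 0+4+0+2 = 6

6


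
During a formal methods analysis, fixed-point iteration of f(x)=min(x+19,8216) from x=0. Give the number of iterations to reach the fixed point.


Step 1: x=0, cap=8216, increment=19
Step 2: x grows by 19 each step until capped at 8216; fixed point is x=8216
Step 3: iterations = ceil(8216/19) = 433

433
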